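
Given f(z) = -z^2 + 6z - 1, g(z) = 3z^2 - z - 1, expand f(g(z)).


Substitute g(z) into f:
f(g(z)) = -1*(3z^2 - z - 1)^2 + 6*(3z^2 - z - 1) + (-1)
(3z^2 - z - 1)^2 = 9z^4 - 6z^3 - 5z^2 + 2z + 1
Expand and combine: -9z^4 + 6z^3 + 23z^2 - 8z - 8


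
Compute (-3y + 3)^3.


Expand (-3y + 3)^3 by repeated multiplication:
  (-3y + 3)^2 = 9y^2 - 18y + 9
= -27y^3 + 81y^2 - 81y + 27


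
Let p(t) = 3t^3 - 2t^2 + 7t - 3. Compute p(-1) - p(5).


p(-1) = -15
p(5) = 357
p(-1) - p(5) = -15 - 357 = -372


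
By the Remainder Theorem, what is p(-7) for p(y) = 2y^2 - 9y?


By the Remainder Theorem, the remainder equals p(-7):
  2*(-7)^2 = 98
  -9*(-7)^1 = 63
  constant: 0
Sum: 98 + 63 + 0 = 161


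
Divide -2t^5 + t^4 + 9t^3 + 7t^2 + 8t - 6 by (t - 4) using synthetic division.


Synthetic division with c = 4. Coefficients: -2, 1, 9, 7, 8, -6
Bring down -2.
  -2 * 4 = -8; -8 + 1 = -7
  -7 * 4 = -28; -28 + 9 = -19
  -19 * 4 = -76; -76 + 7 = -69
  -69 * 4 = -276; -276 + 8 = -268
  -268 * 4 = -1072; -1072 - 6 = -1078
Quotient: -2t^4 - 7t^3 - 19t^2 - 69t - 268, Remainder: -1078


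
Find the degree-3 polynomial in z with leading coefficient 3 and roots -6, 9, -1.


p(z) = 3(z + 6)(z - 9)(z + 1)
Expand: 3z^3 - 6z^2 - 171z - 162


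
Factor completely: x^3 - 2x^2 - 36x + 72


Try integer roots (divisors of 72). x=-6: p(-6)=0.
Divide out (x + 6): quotient is x^2 - 8x + 12.
Factor the quadratic: (x - 2)(x - 6)
Result: (x + 6)(x - 2)(x - 6)


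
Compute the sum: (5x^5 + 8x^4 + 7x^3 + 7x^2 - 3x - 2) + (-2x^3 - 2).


Align terms by degree and add:
  5x^5 + 8x^4 + 7x^3 + 7x^2 - 3x - 2
  -2x^3 - 2
= 5x^5 + 8x^4 + 5x^3 + 7x^2 - 3x - 4


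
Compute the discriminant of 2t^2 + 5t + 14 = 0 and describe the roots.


D = b^2 - 4ac = (5)^2 - 4(2)(14) = 25 - 112 = -87
Since D < 0: two complex conjugate roots (no real roots)


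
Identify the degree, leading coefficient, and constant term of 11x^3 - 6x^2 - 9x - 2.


Highest power of x is 3, with coefficient 11. Constant term is -2.
Degree = 3, leading coefficient = 11, constant term = -2


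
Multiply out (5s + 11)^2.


Expand (5s + 11)^2 by repeated multiplication:
= 25s^2 + 110s + 121


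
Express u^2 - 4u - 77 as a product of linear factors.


Roots satisfy r1 + r2 = -b/a = 4 and r1*r2 = c/a = -77.
So r1 = 11, r2 = -7.
u^2 - 4u - 77 = (u - r1)(u - r2) = (u - 11)(u + 7)


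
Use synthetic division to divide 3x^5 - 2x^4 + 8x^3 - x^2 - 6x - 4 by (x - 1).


Synthetic division with c = 1. Coefficients: 3, -2, 8, -1, -6, -4
Bring down 3.
  3 * 1 = 3; 3 - 2 = 1
  1 * 1 = 1; 1 + 8 = 9
  9 * 1 = 9; 9 - 1 = 8
  8 * 1 = 8; 8 - 6 = 2
  2 * 1 = 2; 2 - 4 = -2
Quotient: 3x^4 + x^3 + 9x^2 + 8x + 2, Remainder: -2


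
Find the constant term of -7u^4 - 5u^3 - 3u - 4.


Read off the constant term: -4


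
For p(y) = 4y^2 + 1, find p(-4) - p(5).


p(-4) = 65
p(5) = 101
p(-4) - p(5) = 65 - 101 = -36


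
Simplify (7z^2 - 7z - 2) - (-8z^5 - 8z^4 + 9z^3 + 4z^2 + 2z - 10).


Distribute the minus sign:
  (7z^2 - 7z - 2)
- (-8z^5 - 8z^4 + 9z^3 + 4z^2 + 2z - 10)
Negate second polynomial: 8z^5 + 8z^4 - 9z^3 - 4z^2 - 2z + 10
Add: 8z^5 + 8z^4 - 9z^3 + 3z^2 - 9z + 8


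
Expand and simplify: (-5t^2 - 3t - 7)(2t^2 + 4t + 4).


Distribute each term of the first polynomial:
  (-5t^2)(2t^2 + 4t + 4) = -10t^4 - 20t^3 - 20t^2
  (-3t)(2t^2 + 4t + 4) = -6t^3 - 12t^2 - 12t
  (-7)(2t^2 + 4t + 4) = -14t^2 - 28t - 28
Sum: -10t^4 - 26t^3 - 46t^2 - 40t - 28


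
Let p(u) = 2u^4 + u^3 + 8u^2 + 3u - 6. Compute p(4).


Using direct substitution:
  2 * (4)^4 = 512
  1 * (4)^3 = 64
  8 * (4)^2 = 128
  3 * (4)^1 = 12
  constant: -6
Sum = 512 + 64 + 128 + 12 - 6 = 710


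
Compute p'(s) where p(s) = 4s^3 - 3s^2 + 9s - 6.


Apply the power rule term by term:
  d/ds(4s^3) = 12s^2
  d/ds(-3s^2) = -6s
  d/ds(9s) = 9
  d/ds(-6) = 0
p'(s) = 12s^2 - 6s + 9


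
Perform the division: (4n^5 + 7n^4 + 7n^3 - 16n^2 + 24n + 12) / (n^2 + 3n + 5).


(4n^5 + 7n^4 + 7n^3 - 16n^2 + 24n + 12) / (n^2 + 3n + 5)
Step 1: 4n^3 * (n^2 + 3n + 5) = 4n^5 + 12n^4 + 20n^3; subtract.
Step 2: -5n^2 * (n^2 + 3n + 5) = -5n^4 - 15n^3 - 25n^2; subtract.
Step 3: 2n * (n^2 + 3n + 5) = 2n^3 + 6n^2 + 10n; subtract.
Step 4: 3 * (n^2 + 3n + 5) = 3n^2 + 9n + 15; subtract.
Quotient: 4n^3 - 5n^2 + 2n + 3, Remainder: 5n - 3


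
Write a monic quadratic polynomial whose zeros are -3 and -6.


p(u) = (u + 3)(u + 6)
Expand: u^2 + 9u + 18


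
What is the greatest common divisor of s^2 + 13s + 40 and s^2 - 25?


Factor each:
  s^2 + 13s + 40 = (s + 5)(s + 8)
  s^2 - 25 = (s + 5)(s - 5)
Common monic factor: s + 5


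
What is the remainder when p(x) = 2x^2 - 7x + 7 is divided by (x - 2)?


By the Remainder Theorem, the remainder equals p(2):
  2*(2)^2 = 8
  -7*(2)^1 = -14
  constant: 7
Sum: 8 - 14 + 7 = 1


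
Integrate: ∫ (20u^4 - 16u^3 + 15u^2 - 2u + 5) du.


Reverse power rule on each term:
  ∫ 20u^4 du = 4u^5
  ∫ -16u^3 du = -4u^4
  ∫ 15u^2 du = 5u^3
  ∫ -2u du = -u^2
  ∫ 5 du = 5u
F(u) = 4u^5 - 4u^4 + 5u^3 - u^2 + 5u + C


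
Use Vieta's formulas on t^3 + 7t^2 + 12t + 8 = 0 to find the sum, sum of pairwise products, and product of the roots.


Monic cubic t^3+bt^2+ct+d=0: sum=-b, pairwise sum=c, product=-d.
b=7, c=12, d=8
r1+r2+r3 = -7
r1r2+r1r3+r2r3 = 12
r1r2r3 = -8


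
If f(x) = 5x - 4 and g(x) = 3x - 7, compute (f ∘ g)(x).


Substitute g(x) into f:
f(g(x)) = 5*(3x - 7) + (-4)
Expand and combine: 15x - 39


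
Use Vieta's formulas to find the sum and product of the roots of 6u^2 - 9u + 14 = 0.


For au^2+bu+c=0: sum = -b/a, product = c/a.
a=6, b=-9, c=14
Sum = -(-9)/6 = 3/2
Product = (14)/6 = 7/3


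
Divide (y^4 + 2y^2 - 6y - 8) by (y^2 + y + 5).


(y^4 + 2y^2 - 6y - 8) / (y^2 + y + 5)
Step 1: y^2 * (y^2 + y + 5) = y^4 + y^3 + 5y^2; subtract.
Step 2: -y * (y^2 + y + 5) = -y^3 - y^2 - 5y; subtract.
Step 3: -2 * (y^2 + y + 5) = -2y^2 - 2y - 10; subtract.
Quotient: y^2 - y - 2, Remainder: y + 2


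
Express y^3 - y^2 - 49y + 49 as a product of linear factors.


Try integer roots (divisors of 49). y=1: p(1)=0.
Divide out (y - 1): quotient is y^2 - 49.
Factor the quadratic: (y + 7)(y - 7)
Result: (y - 1)(y + 7)(y - 7)


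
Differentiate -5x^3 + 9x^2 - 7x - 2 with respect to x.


Apply the power rule term by term:
  d/dx(-5x^3) = -15x^2
  d/dx(9x^2) = 18x
  d/dx(-7x) = -7
  d/dx(-2) = 0
p'(x) = -15x^2 + 18x - 7


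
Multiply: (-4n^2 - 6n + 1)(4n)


Distribute each term of the first polynomial:
  (-4n^2)(4n) = -16n^3
  (-6n)(4n) = -24n^2
  (1)(4n) = 4n
Sum: -16n^3 - 24n^2 + 4n


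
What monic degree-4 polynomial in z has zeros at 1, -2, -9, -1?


p(z) = (z - 1)(z + 2)(z + 9)(z + 1)
Expand: z^4 + 11z^3 + 17z^2 - 11z - 18


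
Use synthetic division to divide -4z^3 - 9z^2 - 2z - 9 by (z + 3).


Synthetic division with c = -3. Coefficients: -4, -9, -2, -9
Bring down -4.
  -4 * -3 = 12; 12 - 9 = 3
  3 * -3 = -9; -9 - 2 = -11
  -11 * -3 = 33; 33 - 9 = 24
Quotient: -4z^2 + 3z - 11, Remainder: 24


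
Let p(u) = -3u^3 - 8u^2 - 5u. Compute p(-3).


Using direct substitution:
  -3 * (-3)^3 = 81
  -8 * (-3)^2 = -72
  -5 * (-3)^1 = 15
  constant: 0
Sum = 81 - 72 + 15 + 0 = 24


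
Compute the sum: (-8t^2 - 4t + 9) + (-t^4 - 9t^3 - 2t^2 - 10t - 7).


Align terms by degree and add:
  -8t^2 - 4t + 9
  -t^4 - 9t^3 - 2t^2 - 10t - 7
= -t^4 - 9t^3 - 10t^2 - 14t + 2


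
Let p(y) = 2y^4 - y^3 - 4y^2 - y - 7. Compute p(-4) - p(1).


p(-4) = 509
p(1) = -11
p(-4) - p(1) = 509 + 11 = 520


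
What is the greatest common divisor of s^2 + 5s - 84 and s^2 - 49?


Factor each:
  s^2 + 5s - 84 = (s - 7)(s + 12)
  s^2 - 49 = (s - 7)(s + 7)
Common monic factor: s - 7


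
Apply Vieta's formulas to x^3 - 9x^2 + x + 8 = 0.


Monic cubic x^3+bx^2+cx+d=0: sum=-b, pairwise sum=c, product=-d.
b=-9, c=1, d=8
r1+r2+r3 = 9
r1r2+r1r3+r2r3 = 1
r1r2r3 = -8


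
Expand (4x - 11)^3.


Expand (4x - 11)^3 by repeated multiplication:
  (4x - 11)^2 = 16x^2 - 88x + 121
= 64x^3 - 528x^2 + 1452x - 1331


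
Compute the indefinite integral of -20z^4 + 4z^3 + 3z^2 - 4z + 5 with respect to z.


Reverse power rule on each term:
  ∫ -20z^4 dz = -4z^5
  ∫ 4z^3 dz = z^4
  ∫ 3z^2 dz = z^3
  ∫ -4z dz = -2z^2
  ∫ 5 dz = 5z
F(z) = -4z^5 + z^4 + z^3 - 2z^2 + 5z + C


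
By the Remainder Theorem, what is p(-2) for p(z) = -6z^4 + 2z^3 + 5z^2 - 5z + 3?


By the Remainder Theorem, the remainder equals p(-2):
  -6*(-2)^4 = -96
  2*(-2)^3 = -16
  5*(-2)^2 = 20
  -5*(-2)^1 = 10
  constant: 3
Sum: -96 - 16 + 20 + 10 + 3 = -79


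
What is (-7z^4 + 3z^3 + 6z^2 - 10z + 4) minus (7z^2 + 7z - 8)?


Distribute the minus sign:
  (-7z^4 + 3z^3 + 6z^2 - 10z + 4)
- (7z^2 + 7z - 8)
Negate second polynomial: -7z^2 - 7z + 8
Add: -7z^4 + 3z^3 - z^2 - 17z + 12


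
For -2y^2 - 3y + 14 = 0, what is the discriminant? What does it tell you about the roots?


D = b^2 - 4ac = (-3)^2 - 4(-2)(14) = 9 + 112 = 121
Since D > 0: two distinct rational roots


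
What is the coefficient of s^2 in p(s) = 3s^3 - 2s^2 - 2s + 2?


Read off the coefficient of s^2: -2


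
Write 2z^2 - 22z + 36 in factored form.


Roots satisfy r1 + r2 = -b/a = 11 and r1*r2 = c/a = 18.
So r1 = 2, r2 = 9.
2z^2 - 22z + 36 = 2(z - r1)(z - r2) = 2(z - 2)(z - 9)


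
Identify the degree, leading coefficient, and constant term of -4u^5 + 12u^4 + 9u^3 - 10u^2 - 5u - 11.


Highest power of u is 5, with coefficient -4. Constant term is -11.
Degree = 5, leading coefficient = -4, constant term = -11


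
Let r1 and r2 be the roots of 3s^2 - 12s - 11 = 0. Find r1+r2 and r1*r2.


For as^2+bs+c=0: sum = -b/a, product = c/a.
a=3, b=-12, c=-11
Sum = -(-12)/3 = 4
Product = (-11)/3 = -11/3


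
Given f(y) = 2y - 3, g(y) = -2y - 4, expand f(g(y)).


Substitute g(y) into f:
f(g(y)) = 2*(-2y - 4) + (-3)
Expand and combine: -4y - 11


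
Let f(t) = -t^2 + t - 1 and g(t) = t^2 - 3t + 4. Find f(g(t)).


Substitute g(t) into f:
f(g(t)) = -1*(t^2 - 3t + 4)^2 + 1*(t^2 - 3t + 4) + (-1)
(t^2 - 3t + 4)^2 = t^4 - 6t^3 + 17t^2 - 24t + 16
Expand and combine: -t^4 + 6t^3 - 16t^2 + 21t - 13


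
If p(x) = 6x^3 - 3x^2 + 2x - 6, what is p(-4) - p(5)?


p(-4) = -446
p(5) = 679
p(-4) - p(5) = -446 - 679 = -1125


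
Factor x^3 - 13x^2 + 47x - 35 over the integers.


Try integer roots (divisors of -35). x=1: p(1)=0.
Divide out (x - 1): quotient is x^2 - 12x + 35.
Factor the quadratic: (x - 7)(x - 5)
Result: (x - 1)(x - 7)(x - 5)


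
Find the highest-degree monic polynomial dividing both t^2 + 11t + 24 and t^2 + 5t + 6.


Factor each:
  t^2 + 11t + 24 = (t + 3)(t + 8)
  t^2 + 5t + 6 = (t + 3)(t + 2)
Common monic factor: t + 3


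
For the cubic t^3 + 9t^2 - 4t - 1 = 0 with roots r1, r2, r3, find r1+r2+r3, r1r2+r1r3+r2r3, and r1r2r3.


Monic cubic t^3+bt^2+ct+d=0: sum=-b, pairwise sum=c, product=-d.
b=9, c=-4, d=-1
r1+r2+r3 = -9
r1r2+r1r3+r2r3 = -4
r1r2r3 = 1


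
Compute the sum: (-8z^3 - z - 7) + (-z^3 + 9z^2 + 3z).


Align terms by degree and add:
  -8z^3 - z - 7
  -z^3 + 9z^2 + 3z
= -9z^3 + 9z^2 + 2z - 7


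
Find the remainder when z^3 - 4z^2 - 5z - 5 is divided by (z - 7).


By the Remainder Theorem, the remainder equals p(7):
  1*(7)^3 = 343
  -4*(7)^2 = -196
  -5*(7)^1 = -35
  constant: -5
Sum: 343 - 196 - 35 - 5 = 107


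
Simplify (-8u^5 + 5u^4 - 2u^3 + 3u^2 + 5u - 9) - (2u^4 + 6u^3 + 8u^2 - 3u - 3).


Distribute the minus sign:
  (-8u^5 + 5u^4 - 2u^3 + 3u^2 + 5u - 9)
- (2u^4 + 6u^3 + 8u^2 - 3u - 3)
Negate second polynomial: -2u^4 - 6u^3 - 8u^2 + 3u + 3
Add: -8u^5 + 3u^4 - 8u^3 - 5u^2 + 8u - 6


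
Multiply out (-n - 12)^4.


Expand (-n - 12)^4 by repeated multiplication:
  (-n - 12)^2 = n^2 + 24n + 144
  (-n - 12)^3 = -n^3 - 36n^2 - 432n - 1728
= n^4 + 48n^3 + 864n^2 + 6912n + 20736


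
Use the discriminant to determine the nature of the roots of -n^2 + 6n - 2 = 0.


D = b^2 - 4ac = (6)^2 - 4(-1)(-2) = 36 - 8 = 28
Since D > 0: two distinct irrational roots


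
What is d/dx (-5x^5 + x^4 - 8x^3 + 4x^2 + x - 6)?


Apply the power rule term by term:
  d/dx(-5x^5) = -25x^4
  d/dx(x^4) = 4x^3
  d/dx(-8x^3) = -24x^2
  d/dx(4x^2) = 8x
  d/dx(x) = 1
  d/dx(-6) = 0
p'(x) = -25x^4 + 4x^3 - 24x^2 + 8x + 1


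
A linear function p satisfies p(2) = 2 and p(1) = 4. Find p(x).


p(x) = mx + b. Using p(2)=2, p(1)=4:
m = (2 - 4)/(2 - 1) = -2/1 = -2
b = 2 - m*(2) = 2 + 4 = 6
p(x) = -2x + 6


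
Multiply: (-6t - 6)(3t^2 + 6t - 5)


Distribute each term of the first polynomial:
  (-6t)(3t^2 + 6t - 5) = -18t^3 - 36t^2 + 30t
  (-6)(3t^2 + 6t - 5) = -18t^2 - 36t + 30
Sum: -18t^3 - 54t^2 - 6t + 30


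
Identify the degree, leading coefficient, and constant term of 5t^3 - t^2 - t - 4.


Highest power of t is 3, with coefficient 5. Constant term is -4.
Degree = 3, leading coefficient = 5, constant term = -4


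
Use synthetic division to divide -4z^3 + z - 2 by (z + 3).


Synthetic division with c = -3. Coefficients: -4, 0, 1, -2
Bring down -4.
  -4 * -3 = 12; 12 + 0 = 12
  12 * -3 = -36; -36 + 1 = -35
  -35 * -3 = 105; 105 - 2 = 103
Quotient: -4z^2 + 12z - 35, Remainder: 103


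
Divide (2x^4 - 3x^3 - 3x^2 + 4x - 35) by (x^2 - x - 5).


(2x^4 - 3x^3 - 3x^2 + 4x - 35) / (x^2 - x - 5)
Step 1: 2x^2 * (x^2 - x - 5) = 2x^4 - 2x^3 - 10x^2; subtract.
Step 2: -x * (x^2 - x - 5) = -x^3 + x^2 + 5x; subtract.
Step 3: 6 * (x^2 - x - 5) = 6x^2 - 6x - 30; subtract.
Quotient: 2x^2 - x + 6, Remainder: 5x - 5


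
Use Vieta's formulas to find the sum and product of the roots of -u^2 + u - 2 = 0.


For au^2+bu+c=0: sum = -b/a, product = c/a.
a=-1, b=1, c=-2
Sum = -(1)/-1 = 1
Product = (-2)/-1 = 2


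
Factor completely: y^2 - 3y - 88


Roots satisfy r1 + r2 = -b/a = 3 and r1*r2 = c/a = -88.
So r1 = 11, r2 = -8.
y^2 - 3y - 88 = (y - r1)(y - r2) = (y - 11)(y + 8)


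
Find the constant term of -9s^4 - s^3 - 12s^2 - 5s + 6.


Read off the constant term: 6


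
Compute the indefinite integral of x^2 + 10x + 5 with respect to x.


Reverse power rule on each term:
  ∫ x^2 dx = (1/3)x^3
  ∫ 10x dx = 5x^2
  ∫ 5 dx = 5x
F(x) = (1/3)x^3 + 5x^2 + 5x + C


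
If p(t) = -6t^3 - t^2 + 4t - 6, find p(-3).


Using direct substitution:
  -6 * (-3)^3 = 162
  -1 * (-3)^2 = -9
  4 * (-3)^1 = -12
  constant: -6
Sum = 162 - 9 - 12 - 6 = 135


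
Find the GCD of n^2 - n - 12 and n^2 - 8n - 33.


Factor each:
  n^2 - n - 12 = (n + 3)(n - 4)
  n^2 - 8n - 33 = (n + 3)(n - 11)
Common monic factor: n + 3


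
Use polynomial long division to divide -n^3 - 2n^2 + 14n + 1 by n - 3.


(-n^3 - 2n^2 + 14n + 1) / (n - 3)
Step 1: -n^2 * (n - 3) = -n^3 + 3n^2; subtract.
Step 2: -5n * (n - 3) = -5n^2 + 15n; subtract.
Step 3: -1 * (n - 3) = -n + 3; subtract.
Quotient: -n^2 - 5n - 1, Remainder: -2


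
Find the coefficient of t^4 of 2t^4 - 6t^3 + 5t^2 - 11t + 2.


Read off the coefficient of t^4: 2


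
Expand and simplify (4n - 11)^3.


Expand (4n - 11)^3 by repeated multiplication:
  (4n - 11)^2 = 16n^2 - 88n + 121
= 64n^3 - 528n^2 + 1452n - 1331


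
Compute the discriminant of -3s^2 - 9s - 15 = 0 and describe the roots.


D = b^2 - 4ac = (-9)^2 - 4(-3)(-15) = 81 - 180 = -99
Since D < 0: two complex conjugate roots (no real roots)


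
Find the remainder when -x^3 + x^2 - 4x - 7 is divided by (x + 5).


By the Remainder Theorem, the remainder equals p(-5):
  -1*(-5)^3 = 125
  1*(-5)^2 = 25
  -4*(-5)^1 = 20
  constant: -7
Sum: 125 + 25 + 20 - 7 = 163


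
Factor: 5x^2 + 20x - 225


Roots satisfy r1 + r2 = -b/a = -4 and r1*r2 = c/a = -45.
So r1 = 5, r2 = -9.
5x^2 + 20x - 225 = 5(x - r1)(x - r2) = 5(x - 5)(x + 9)


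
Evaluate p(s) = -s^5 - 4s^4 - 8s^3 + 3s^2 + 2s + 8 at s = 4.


Using direct substitution:
  -1 * (4)^5 = -1024
  -4 * (4)^4 = -1024
  -8 * (4)^3 = -512
  3 * (4)^2 = 48
  2 * (4)^1 = 8
  constant: 8
Sum = -1024 - 1024 - 512 + 48 + 8 + 8 = -2496


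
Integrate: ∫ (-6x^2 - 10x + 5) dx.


Reverse power rule on each term:
  ∫ -6x^2 dx = -2x^3
  ∫ -10x dx = -5x^2
  ∫ 5 dx = 5x
F(x) = -2x^3 - 5x^2 + 5x + C


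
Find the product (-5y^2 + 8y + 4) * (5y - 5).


Distribute each term of the first polynomial:
  (-5y^2)(5y - 5) = -25y^3 + 25y^2
  (8y)(5y - 5) = 40y^2 - 40y
  (4)(5y - 5) = 20y - 20
Sum: -25y^3 + 65y^2 - 20y - 20


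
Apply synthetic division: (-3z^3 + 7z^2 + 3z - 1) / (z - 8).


Synthetic division with c = 8. Coefficients: -3, 7, 3, -1
Bring down -3.
  -3 * 8 = -24; -24 + 7 = -17
  -17 * 8 = -136; -136 + 3 = -133
  -133 * 8 = -1064; -1064 - 1 = -1065
Quotient: -3z^2 - 17z - 133, Remainder: -1065


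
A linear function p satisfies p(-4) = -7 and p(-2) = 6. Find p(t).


p(t) = mt + b. Using p(-4)=-7, p(-2)=6:
m = (-7 - 6)/(-4 + 2) = -13/-2 = 13/2
b = -7 - m*(-4) = -7 + 26 = 19
p(t) = (13/2)t + 19


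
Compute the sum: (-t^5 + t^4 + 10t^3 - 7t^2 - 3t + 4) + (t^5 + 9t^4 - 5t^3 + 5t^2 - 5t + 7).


Align terms by degree and add:
  -t^5 + t^4 + 10t^3 - 7t^2 - 3t + 4
+ t^5 + 9t^4 - 5t^3 + 5t^2 - 5t + 7
= 10t^4 + 5t^3 - 2t^2 - 8t + 11


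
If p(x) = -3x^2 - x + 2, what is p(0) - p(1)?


p(0) = 2
p(1) = -2
p(0) - p(1) = 2 + 2 = 4


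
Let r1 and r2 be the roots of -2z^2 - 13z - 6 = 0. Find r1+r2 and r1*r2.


For az^2+bz+c=0: sum = -b/a, product = c/a.
a=-2, b=-13, c=-6
Sum = -(-13)/-2 = -13/2
Product = (-6)/-2 = 3


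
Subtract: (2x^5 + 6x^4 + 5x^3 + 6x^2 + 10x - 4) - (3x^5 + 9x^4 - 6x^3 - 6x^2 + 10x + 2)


Distribute the minus sign:
  (2x^5 + 6x^4 + 5x^3 + 6x^2 + 10x - 4)
- (3x^5 + 9x^4 - 6x^3 - 6x^2 + 10x + 2)
Negate second polynomial: -3x^5 - 9x^4 + 6x^3 + 6x^2 - 10x - 2
Add: -x^5 - 3x^4 + 11x^3 + 12x^2 - 6


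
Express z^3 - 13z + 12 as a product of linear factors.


Try integer roots (divisors of 12). z=-4: p(-4)=0.
Divide out (z + 4): quotient is z^2 - 4z + 3.
Factor the quadratic: (z - 1)(z - 3)
Result: (z + 4)(z - 1)(z - 3)


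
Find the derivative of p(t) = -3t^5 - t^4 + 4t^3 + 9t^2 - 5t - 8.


Apply the power rule term by term:
  d/dt(-3t^5) = -15t^4
  d/dt(-t^4) = -4t^3
  d/dt(4t^3) = 12t^2
  d/dt(9t^2) = 18t
  d/dt(-5t) = -5
  d/dt(-8) = 0
p'(t) = -15t^4 - 4t^3 + 12t^2 + 18t - 5


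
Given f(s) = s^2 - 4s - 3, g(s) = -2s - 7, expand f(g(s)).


Substitute g(s) into f:
f(g(s)) = 1*(-2s - 7)^2 + (-4)*(-2s - 7) + (-3)
(-2s - 7)^2 = 4s^2 + 28s + 49
Expand and combine: 4s^2 + 36s + 74


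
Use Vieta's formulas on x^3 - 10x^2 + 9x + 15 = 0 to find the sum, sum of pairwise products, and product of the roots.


Monic cubic x^3+bx^2+cx+d=0: sum=-b, pairwise sum=c, product=-d.
b=-10, c=9, d=15
r1+r2+r3 = 10
r1r2+r1r3+r2r3 = 9
r1r2r3 = -15


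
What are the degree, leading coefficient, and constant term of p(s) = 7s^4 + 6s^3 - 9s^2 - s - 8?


Highest power of s is 4, with coefficient 7. Constant term is -8.
Degree = 4, leading coefficient = 7, constant term = -8


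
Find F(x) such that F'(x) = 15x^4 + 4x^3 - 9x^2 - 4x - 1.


Reverse power rule on each term:
  ∫ 15x^4 dx = 3x^5
  ∫ 4x^3 dx = x^4
  ∫ -9x^2 dx = -3x^3
  ∫ -4x dx = -2x^2
  ∫ -1 dx = -x
F(x) = 3x^5 + x^4 - 3x^3 - 2x^2 - x + C


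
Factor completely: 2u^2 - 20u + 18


Roots satisfy r1 + r2 = -b/a = 10 and r1*r2 = c/a = 9.
So r1 = 9, r2 = 1.
2u^2 - 20u + 18 = 2(u - r1)(u - r2) = 2(u - 9)(u - 1)


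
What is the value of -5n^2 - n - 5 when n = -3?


Using direct substitution:
  -5 * (-3)^2 = -45
  -1 * (-3)^1 = 3
  constant: -5
Sum = -45 + 3 - 5 = -47


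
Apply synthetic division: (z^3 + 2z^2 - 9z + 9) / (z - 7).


Synthetic division with c = 7. Coefficients: 1, 2, -9, 9
Bring down 1.
  1 * 7 = 7; 7 + 2 = 9
  9 * 7 = 63; 63 - 9 = 54
  54 * 7 = 378; 378 + 9 = 387
Quotient: z^2 + 9z + 54, Remainder: 387


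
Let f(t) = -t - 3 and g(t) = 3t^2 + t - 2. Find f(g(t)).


Substitute g(t) into f:
f(g(t)) = -1*(3t^2 + t - 2) + (-3)
Expand and combine: -3t^2 - t - 1


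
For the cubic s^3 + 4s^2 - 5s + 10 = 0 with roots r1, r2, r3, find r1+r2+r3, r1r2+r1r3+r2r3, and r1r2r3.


Monic cubic s^3+bs^2+cs+d=0: sum=-b, pairwise sum=c, product=-d.
b=4, c=-5, d=10
r1+r2+r3 = -4
r1r2+r1r3+r2r3 = -5
r1r2r3 = -10


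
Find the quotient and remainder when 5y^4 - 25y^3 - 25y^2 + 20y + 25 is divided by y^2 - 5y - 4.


(5y^4 - 25y^3 - 25y^2 + 20y + 25) / (y^2 - 5y - 4)
Step 1: 5y^2 * (y^2 - 5y - 4) = 5y^4 - 25y^3 - 20y^2; subtract.
Step 2: 0 * (y^2 - 5y - 4) = 0; subtract.
Step 3: -5 * (y^2 - 5y - 4) = -5y^2 + 25y + 20; subtract.
Quotient: 5y^2 - 5, Remainder: -5y + 5


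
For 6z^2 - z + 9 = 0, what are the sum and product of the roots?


For az^2+bz+c=0: sum = -b/a, product = c/a.
a=6, b=-1, c=9
Sum = -(-1)/6 = 1/6
Product = (9)/6 = 3/2


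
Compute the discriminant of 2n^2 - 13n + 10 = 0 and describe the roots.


D = b^2 - 4ac = (-13)^2 - 4(2)(10) = 169 - 80 = 89
Since D > 0: two distinct irrational roots


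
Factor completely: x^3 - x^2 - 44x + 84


Try integer roots (divisors of 84). x=-7: p(-7)=0.
Divide out (x + 7): quotient is x^2 - 8x + 12.
Factor the quadratic: (x - 2)(x - 6)
Result: (x + 7)(x - 2)(x - 6)


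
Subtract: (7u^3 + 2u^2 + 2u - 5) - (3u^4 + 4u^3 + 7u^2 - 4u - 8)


Distribute the minus sign:
  (7u^3 + 2u^2 + 2u - 5)
- (3u^4 + 4u^3 + 7u^2 - 4u - 8)
Negate second polynomial: -3u^4 - 4u^3 - 7u^2 + 4u + 8
Add: -3u^4 + 3u^3 - 5u^2 + 6u + 3


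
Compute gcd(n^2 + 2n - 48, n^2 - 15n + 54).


Factor each:
  n^2 + 2n - 48 = (n - 6)(n + 8)
  n^2 - 15n + 54 = (n - 6)(n - 9)
Common monic factor: n - 6


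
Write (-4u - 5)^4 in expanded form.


Expand (-4u - 5)^4 by repeated multiplication:
  (-4u - 5)^2 = 16u^2 + 40u + 25
  (-4u - 5)^3 = -64u^3 - 240u^2 - 300u - 125
= 256u^4 + 1280u^3 + 2400u^2 + 2000u + 625


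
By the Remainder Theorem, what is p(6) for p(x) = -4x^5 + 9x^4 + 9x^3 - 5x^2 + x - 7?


By the Remainder Theorem, the remainder equals p(6):
  -4*(6)^5 = -31104
  9*(6)^4 = 11664
  9*(6)^3 = 1944
  -5*(6)^2 = -180
  1*(6)^1 = 6
  constant: -7
Sum: -31104 + 11664 + 1944 - 180 + 6 - 7 = -17677


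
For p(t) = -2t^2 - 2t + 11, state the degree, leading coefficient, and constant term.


Highest power of t is 2, with coefficient -2. Constant term is 11.
Degree = 2, leading coefficient = -2, constant term = 11


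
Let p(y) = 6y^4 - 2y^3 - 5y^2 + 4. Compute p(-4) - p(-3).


p(-4) = 1588
p(-3) = 499
p(-4) - p(-3) = 1588 - 499 = 1089


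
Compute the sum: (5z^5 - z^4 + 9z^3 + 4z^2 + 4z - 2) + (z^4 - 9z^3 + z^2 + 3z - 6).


Align terms by degree and add:
  5z^5 - z^4 + 9z^3 + 4z^2 + 4z - 2
+ z^4 - 9z^3 + z^2 + 3z - 6
= 5z^5 + 5z^2 + 7z - 8


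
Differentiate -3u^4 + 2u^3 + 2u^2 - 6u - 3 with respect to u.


Apply the power rule term by term:
  d/du(-3u^4) = -12u^3
  d/du(2u^3) = 6u^2
  d/du(2u^2) = 4u
  d/du(-6u) = -6
  d/du(-3) = 0
p'(u) = -12u^3 + 6u^2 + 4u - 6


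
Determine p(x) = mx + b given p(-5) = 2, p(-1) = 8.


p(x) = mx + b. Using p(-5)=2, p(-1)=8:
m = (2 - 8)/(-5 + 1) = -6/-4 = 3/2
b = 2 - m*(-5) = 2 + 15/2 = 19/2
p(x) = (3/2)x + (19/2)


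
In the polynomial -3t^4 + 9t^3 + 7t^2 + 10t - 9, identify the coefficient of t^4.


Read off the coefficient of t^4: -3


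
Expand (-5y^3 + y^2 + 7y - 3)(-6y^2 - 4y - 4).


Distribute each term of the first polynomial:
  (-5y^3)(-6y^2 - 4y - 4) = 30y^5 + 20y^4 + 20y^3
  (y^2)(-6y^2 - 4y - 4) = -6y^4 - 4y^3 - 4y^2
  (7y)(-6y^2 - 4y - 4) = -42y^3 - 28y^2 - 28y
  (-3)(-6y^2 - 4y - 4) = 18y^2 + 12y + 12
Sum: 30y^5 + 14y^4 - 26y^3 - 14y^2 - 16y + 12


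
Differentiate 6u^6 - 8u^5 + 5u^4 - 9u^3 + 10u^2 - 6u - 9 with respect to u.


Apply the power rule term by term:
  d/du(6u^6) = 36u^5
  d/du(-8u^5) = -40u^4
  d/du(5u^4) = 20u^3
  d/du(-9u^3) = -27u^2
  d/du(10u^2) = 20u
  d/du(-6u) = -6
  d/du(-9) = 0
p'(u) = 36u^5 - 40u^4 + 20u^3 - 27u^2 + 20u - 6


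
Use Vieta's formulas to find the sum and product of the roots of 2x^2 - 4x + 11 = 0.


For ax^2+bx+c=0: sum = -b/a, product = c/a.
a=2, b=-4, c=11
Sum = -(-4)/2 = 2
Product = (11)/2 = 11/2


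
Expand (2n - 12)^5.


Expand (2n - 12)^5 by repeated multiplication:
  (2n - 12)^2 = 4n^2 - 48n + 144
  (2n - 12)^3 = 8n^3 - 144n^2 + 864n - 1728
  (2n - 12)^4 = 16n^4 - 384n^3 + 3456n^2 - 13824n + 20736
= 32n^5 - 960n^4 + 11520n^3 - 69120n^2 + 207360n - 248832


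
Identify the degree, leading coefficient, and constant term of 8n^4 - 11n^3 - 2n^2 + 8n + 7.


Highest power of n is 4, with coefficient 8. Constant term is 7.
Degree = 4, leading coefficient = 8, constant term = 7


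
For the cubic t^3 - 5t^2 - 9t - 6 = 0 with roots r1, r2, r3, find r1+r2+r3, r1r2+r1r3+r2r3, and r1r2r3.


Monic cubic t^3+bt^2+ct+d=0: sum=-b, pairwise sum=c, product=-d.
b=-5, c=-9, d=-6
r1+r2+r3 = 5
r1r2+r1r3+r2r3 = -9
r1r2r3 = 6


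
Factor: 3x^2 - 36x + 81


Roots satisfy r1 + r2 = -b/a = 12 and r1*r2 = c/a = 27.
So r1 = 9, r2 = 3.
3x^2 - 36x + 81 = 3(x - r1)(x - r2) = 3(x - 9)(x - 3)


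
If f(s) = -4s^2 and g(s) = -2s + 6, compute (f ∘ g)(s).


Substitute g(s) into f:
f(g(s)) = -4*(-2s + 6)^2
(-2s + 6)^2 = 4s^2 - 24s + 36
Expand and combine: -16s^2 + 96s - 144


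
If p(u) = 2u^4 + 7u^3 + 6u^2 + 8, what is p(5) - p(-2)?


p(5) = 2283
p(-2) = 8
p(5) - p(-2) = 2283 - 8 = 2275


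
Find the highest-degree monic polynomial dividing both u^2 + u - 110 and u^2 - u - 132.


Factor each:
  u^2 + u - 110 = (u + 11)(u - 10)
  u^2 - u - 132 = (u + 11)(u - 12)
Common monic factor: u + 11


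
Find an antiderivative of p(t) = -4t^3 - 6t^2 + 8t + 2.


Reverse power rule on each term:
  ∫ -4t^3 dt = -t^4
  ∫ -6t^2 dt = -2t^3
  ∫ 8t dt = 4t^2
  ∫ 2 dt = 2t
F(t) = -t^4 - 2t^3 + 4t^2 + 2t + C


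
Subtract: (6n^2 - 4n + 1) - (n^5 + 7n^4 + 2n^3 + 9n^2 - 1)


Distribute the minus sign:
  (6n^2 - 4n + 1)
- (n^5 + 7n^4 + 2n^3 + 9n^2 - 1)
Negate second polynomial: -n^5 - 7n^4 - 2n^3 - 9n^2 + 1
Add: -n^5 - 7n^4 - 2n^3 - 3n^2 - 4n + 2


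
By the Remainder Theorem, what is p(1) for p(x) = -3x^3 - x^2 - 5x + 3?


By the Remainder Theorem, the remainder equals p(1):
  -3*(1)^3 = -3
  -1*(1)^2 = -1
  -5*(1)^1 = -5
  constant: 3
Sum: -3 - 1 - 5 + 3 = -6


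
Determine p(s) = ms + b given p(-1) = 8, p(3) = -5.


p(s) = ms + b. Using p(-1)=8, p(3)=-5:
m = (8 + 5)/(-1 - 3) = 13/-4 = -13/4
b = 8 - m*(-1) = 8 - 13/4 = 19/4
p(s) = -(13/4)s + (19/4)


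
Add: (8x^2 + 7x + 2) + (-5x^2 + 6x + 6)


Align terms by degree and add:
  8x^2 + 7x + 2
  -5x^2 + 6x + 6
= 3x^2 + 13x + 8


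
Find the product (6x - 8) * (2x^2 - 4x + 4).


Distribute each term of the first polynomial:
  (6x)(2x^2 - 4x + 4) = 12x^3 - 24x^2 + 24x
  (-8)(2x^2 - 4x + 4) = -16x^2 + 32x - 32
Sum: 12x^3 - 40x^2 + 56x - 32


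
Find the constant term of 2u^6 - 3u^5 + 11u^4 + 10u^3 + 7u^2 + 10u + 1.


Read off the constant term: 1


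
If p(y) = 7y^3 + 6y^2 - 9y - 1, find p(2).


Using direct substitution:
  7 * (2)^3 = 56
  6 * (2)^2 = 24
  -9 * (2)^1 = -18
  constant: -1
Sum = 56 + 24 - 18 - 1 = 61


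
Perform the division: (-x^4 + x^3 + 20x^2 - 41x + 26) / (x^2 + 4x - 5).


(-x^4 + x^3 + 20x^2 - 41x + 26) / (x^2 + 4x - 5)
Step 1: -x^2 * (x^2 + 4x - 5) = -x^4 - 4x^3 + 5x^2; subtract.
Step 2: 5x * (x^2 + 4x - 5) = 5x^3 + 20x^2 - 25x; subtract.
Step 3: -5 * (x^2 + 4x - 5) = -5x^2 - 20x + 25; subtract.
Quotient: -x^2 + 5x - 5, Remainder: 4x + 1


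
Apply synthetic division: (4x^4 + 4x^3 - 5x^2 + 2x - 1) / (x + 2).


Synthetic division with c = -2. Coefficients: 4, 4, -5, 2, -1
Bring down 4.
  4 * -2 = -8; -8 + 4 = -4
  -4 * -2 = 8; 8 - 5 = 3
  3 * -2 = -6; -6 + 2 = -4
  -4 * -2 = 8; 8 - 1 = 7
Quotient: 4x^3 - 4x^2 + 3x - 4, Remainder: 7


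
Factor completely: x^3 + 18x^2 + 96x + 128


Try integer roots (divisors of 128). x=-8: p(-8)=0.
Divide out (x + 8): quotient is x^2 + 10x + 16.
Factor the quadratic: (x + 2)(x + 8)
Result: (x + 8)(x + 2)(x + 8)


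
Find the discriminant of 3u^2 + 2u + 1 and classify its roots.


D = b^2 - 4ac = (2)^2 - 4(3)(1) = 4 - 12 = -8
Since D < 0: two complex conjugate roots (no real roots)


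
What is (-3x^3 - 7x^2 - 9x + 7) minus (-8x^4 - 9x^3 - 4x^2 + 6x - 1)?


Distribute the minus sign:
  (-3x^3 - 7x^2 - 9x + 7)
- (-8x^4 - 9x^3 - 4x^2 + 6x - 1)
Negate second polynomial: 8x^4 + 9x^3 + 4x^2 - 6x + 1
Add: 8x^4 + 6x^3 - 3x^2 - 15x + 8


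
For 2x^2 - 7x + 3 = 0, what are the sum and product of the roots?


For ax^2+bx+c=0: sum = -b/a, product = c/a.
a=2, b=-7, c=3
Sum = -(-7)/2 = 7/2
Product = (3)/2 = 3/2


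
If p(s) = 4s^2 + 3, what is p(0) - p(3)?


p(0) = 3
p(3) = 39
p(0) - p(3) = 3 - 39 = -36


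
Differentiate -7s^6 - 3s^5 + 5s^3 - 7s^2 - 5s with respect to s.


Apply the power rule term by term:
  d/ds(-7s^6) = -42s^5
  d/ds(-3s^5) = -15s^4
  d/ds(5s^3) = 15s^2
  d/ds(-7s^2) = -14s
  d/ds(-5s) = -5
p'(s) = -42s^5 - 15s^4 + 15s^2 - 14s - 5


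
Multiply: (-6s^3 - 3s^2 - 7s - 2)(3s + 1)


Distribute each term of the first polynomial:
  (-6s^3)(3s + 1) = -18s^4 - 6s^3
  (-3s^2)(3s + 1) = -9s^3 - 3s^2
  (-7s)(3s + 1) = -21s^2 - 7s
  (-2)(3s + 1) = -6s - 2
Sum: -18s^4 - 15s^3 - 24s^2 - 13s - 2


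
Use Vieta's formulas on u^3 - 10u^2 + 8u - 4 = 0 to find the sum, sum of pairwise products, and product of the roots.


Monic cubic u^3+bu^2+cu+d=0: sum=-b, pairwise sum=c, product=-d.
b=-10, c=8, d=-4
r1+r2+r3 = 10
r1r2+r1r3+r2r3 = 8
r1r2r3 = 4


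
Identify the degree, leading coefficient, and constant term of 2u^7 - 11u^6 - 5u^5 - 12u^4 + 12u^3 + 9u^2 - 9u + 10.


Highest power of u is 7, with coefficient 2. Constant term is 10.
Degree = 7, leading coefficient = 2, constant term = 10


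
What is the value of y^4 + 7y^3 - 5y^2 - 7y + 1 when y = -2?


Using direct substitution:
  1 * (-2)^4 = 16
  7 * (-2)^3 = -56
  -5 * (-2)^2 = -20
  -7 * (-2)^1 = 14
  constant: 1
Sum = 16 - 56 - 20 + 14 + 1 = -45


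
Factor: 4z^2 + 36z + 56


Roots satisfy r1 + r2 = -b/a = -9 and r1*r2 = c/a = 14.
So r1 = -7, r2 = -2.
4z^2 + 36z + 56 = 4(z - r1)(z - r2) = 4(z + 7)(z + 2)


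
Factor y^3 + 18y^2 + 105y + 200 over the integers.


Try integer roots (divisors of 200). y=-5: p(-5)=0.
Divide out (y + 5): quotient is y^2 + 13y + 40.
Factor the quadratic: (y + 5)(y + 8)
Result: (y + 5)(y + 5)(y + 8)


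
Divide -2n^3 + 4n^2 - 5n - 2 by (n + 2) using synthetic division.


Synthetic division with c = -2. Coefficients: -2, 4, -5, -2
Bring down -2.
  -2 * -2 = 4; 4 + 4 = 8
  8 * -2 = -16; -16 - 5 = -21
  -21 * -2 = 42; 42 - 2 = 40
Quotient: -2n^2 + 8n - 21, Remainder: 40


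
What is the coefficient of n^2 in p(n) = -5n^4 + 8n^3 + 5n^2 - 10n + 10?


Read off the coefficient of n^2: 5


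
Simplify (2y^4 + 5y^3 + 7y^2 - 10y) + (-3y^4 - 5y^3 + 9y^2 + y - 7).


Align terms by degree and add:
  2y^4 + 5y^3 + 7y^2 - 10y
  -3y^4 - 5y^3 + 9y^2 + y - 7
= -y^4 + 16y^2 - 9y - 7


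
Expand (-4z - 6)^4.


Expand (-4z - 6)^4 by repeated multiplication:
  (-4z - 6)^2 = 16z^2 + 48z + 36
  (-4z - 6)^3 = -64z^3 - 288z^2 - 432z - 216
= 256z^4 + 1536z^3 + 3456z^2 + 3456z + 1296


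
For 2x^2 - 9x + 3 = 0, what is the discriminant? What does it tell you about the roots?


D = b^2 - 4ac = (-9)^2 - 4(2)(3) = 81 - 24 = 57
Since D > 0: two distinct irrational roots


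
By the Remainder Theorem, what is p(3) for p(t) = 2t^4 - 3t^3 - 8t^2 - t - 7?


By the Remainder Theorem, the remainder equals p(3):
  2*(3)^4 = 162
  -3*(3)^3 = -81
  -8*(3)^2 = -72
  -1*(3)^1 = -3
  constant: -7
Sum: 162 - 81 - 72 - 3 - 7 = -1


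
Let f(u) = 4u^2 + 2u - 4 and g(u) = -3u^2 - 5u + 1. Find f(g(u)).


Substitute g(u) into f:
f(g(u)) = 4*(-3u^2 - 5u + 1)^2 + 2*(-3u^2 - 5u + 1) + (-4)
(-3u^2 - 5u + 1)^2 = 9u^4 + 30u^3 + 19u^2 - 10u + 1
Expand and combine: 36u^4 + 120u^3 + 70u^2 - 50u + 2


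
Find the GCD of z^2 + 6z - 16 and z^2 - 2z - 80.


Factor each:
  z^2 + 6z - 16 = (z + 8)(z - 2)
  z^2 - 2z - 80 = (z + 8)(z - 10)
Common monic factor: z + 8


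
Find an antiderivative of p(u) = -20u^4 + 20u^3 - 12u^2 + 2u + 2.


Reverse power rule on each term:
  ∫ -20u^4 du = -4u^5
  ∫ 20u^3 du = 5u^4
  ∫ -12u^2 du = -4u^3
  ∫ 2u du = u^2
  ∫ 2 du = 2u
F(u) = -4u^5 + 5u^4 - 4u^3 + u^2 + 2u + C


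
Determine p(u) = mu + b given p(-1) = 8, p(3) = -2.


p(u) = mu + b. Using p(-1)=8, p(3)=-2:
m = (8 + 2)/(-1 - 3) = 10/-4 = -5/2
b = 8 - m*(-1) = 8 - 5/2 = 11/2
p(u) = -(5/2)u + (11/2)


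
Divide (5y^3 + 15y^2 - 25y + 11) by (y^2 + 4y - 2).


(5y^3 + 15y^2 - 25y + 11) / (y^2 + 4y - 2)
Step 1: 5y * (y^2 + 4y - 2) = 5y^3 + 20y^2 - 10y; subtract.
Step 2: -5 * (y^2 + 4y - 2) = -5y^2 - 20y + 10; subtract.
Quotient: 5y - 5, Remainder: 5y + 1


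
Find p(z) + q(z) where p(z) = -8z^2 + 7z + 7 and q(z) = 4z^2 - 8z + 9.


Align terms by degree and add:
  -8z^2 + 7z + 7
+ 4z^2 - 8z + 9
= -4z^2 - z + 16


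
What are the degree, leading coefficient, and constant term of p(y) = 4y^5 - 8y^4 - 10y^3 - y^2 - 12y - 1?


Highest power of y is 5, with coefficient 4. Constant term is -1.
Degree = 5, leading coefficient = 4, constant term = -1


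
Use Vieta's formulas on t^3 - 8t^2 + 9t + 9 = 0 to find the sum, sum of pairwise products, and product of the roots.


Monic cubic t^3+bt^2+ct+d=0: sum=-b, pairwise sum=c, product=-d.
b=-8, c=9, d=9
r1+r2+r3 = 8
r1r2+r1r3+r2r3 = 9
r1r2r3 = -9


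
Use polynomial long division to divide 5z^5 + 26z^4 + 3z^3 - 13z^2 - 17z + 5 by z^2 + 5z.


(5z^5 + 26z^4 + 3z^3 - 13z^2 - 17z + 5) / (z^2 + 5z)
Step 1: 5z^3 * (z^2 + 5z) = 5z^5 + 25z^4; subtract.
Step 2: z^2 * (z^2 + 5z) = z^4 + 5z^3; subtract.
Step 3: -2z * (z^2 + 5z) = -2z^3 - 10z^2; subtract.
Step 4: -3 * (z^2 + 5z) = -3z^2 - 15z; subtract.
Quotient: 5z^3 + z^2 - 2z - 3, Remainder: -2z + 5


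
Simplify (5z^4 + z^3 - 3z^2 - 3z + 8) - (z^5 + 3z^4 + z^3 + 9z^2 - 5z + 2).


Distribute the minus sign:
  (5z^4 + z^3 - 3z^2 - 3z + 8)
- (z^5 + 3z^4 + z^3 + 9z^2 - 5z + 2)
Negate second polynomial: -z^5 - 3z^4 - z^3 - 9z^2 + 5z - 2
Add: -z^5 + 2z^4 - 12z^2 + 2z + 6


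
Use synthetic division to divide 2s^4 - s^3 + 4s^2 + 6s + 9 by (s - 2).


Synthetic division with c = 2. Coefficients: 2, -1, 4, 6, 9
Bring down 2.
  2 * 2 = 4; 4 - 1 = 3
  3 * 2 = 6; 6 + 4 = 10
  10 * 2 = 20; 20 + 6 = 26
  26 * 2 = 52; 52 + 9 = 61
Quotient: 2s^3 + 3s^2 + 10s + 26, Remainder: 61


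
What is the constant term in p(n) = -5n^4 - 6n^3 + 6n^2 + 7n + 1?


Read off the constant term: 1


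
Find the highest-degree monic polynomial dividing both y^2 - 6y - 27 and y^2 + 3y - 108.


Factor each:
  y^2 - 6y - 27 = (y - 9)(y + 3)
  y^2 + 3y - 108 = (y - 9)(y + 12)
Common monic factor: y - 9


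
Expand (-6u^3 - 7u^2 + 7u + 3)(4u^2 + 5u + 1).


Distribute each term of the first polynomial:
  (-6u^3)(4u^2 + 5u + 1) = -24u^5 - 30u^4 - 6u^3
  (-7u^2)(4u^2 + 5u + 1) = -28u^4 - 35u^3 - 7u^2
  (7u)(4u^2 + 5u + 1) = 28u^3 + 35u^2 + 7u
  (3)(4u^2 + 5u + 1) = 12u^2 + 15u + 3
Sum: -24u^5 - 58u^4 - 13u^3 + 40u^2 + 22u + 3


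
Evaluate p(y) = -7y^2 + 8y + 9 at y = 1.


Using direct substitution:
  -7 * (1)^2 = -7
  8 * (1)^1 = 8
  constant: 9
Sum = -7 + 8 + 9 = 10


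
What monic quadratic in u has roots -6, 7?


p(u) = (u + 6)(u - 7)
Expand: u^2 - u - 42


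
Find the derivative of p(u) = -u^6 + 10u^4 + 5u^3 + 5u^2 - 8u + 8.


Apply the power rule term by term:
  d/du(-u^6) = -6u^5
  d/du(10u^4) = 40u^3
  d/du(5u^3) = 15u^2
  d/du(5u^2) = 10u
  d/du(-8u) = -8
  d/du(8) = 0
p'(u) = -6u^5 + 40u^3 + 15u^2 + 10u - 8


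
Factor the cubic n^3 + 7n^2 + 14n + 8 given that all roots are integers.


Try integer roots (divisors of 8). n=-2: p(-2)=0.
Divide out (n + 2): quotient is n^2 + 5n + 4.
Factor the quadratic: (n + 4)(n + 1)
Result: (n + 2)(n + 4)(n + 1)


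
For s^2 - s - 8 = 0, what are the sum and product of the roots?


For as^2+bs+c=0: sum = -b/a, product = c/a.
a=1, b=-1, c=-8
Sum = -(-1)/1 = 1
Product = (-8)/1 = -8


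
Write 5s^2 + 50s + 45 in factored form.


Roots satisfy r1 + r2 = -b/a = -10 and r1*r2 = c/a = 9.
So r1 = -1, r2 = -9.
5s^2 + 50s + 45 = 5(s - r1)(s - r2) = 5(s + 1)(s + 9)


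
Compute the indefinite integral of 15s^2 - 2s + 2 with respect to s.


Reverse power rule on each term:
  ∫ 15s^2 ds = 5s^3
  ∫ -2s ds = -s^2
  ∫ 2 ds = 2s
F(s) = 5s^3 - s^2 + 2s + C


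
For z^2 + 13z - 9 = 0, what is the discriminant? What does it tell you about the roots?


D = b^2 - 4ac = (13)^2 - 4(1)(-9) = 169 + 36 = 205
Since D > 0: two distinct irrational roots


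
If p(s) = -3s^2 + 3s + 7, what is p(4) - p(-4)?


p(4) = -29
p(-4) = -53
p(4) - p(-4) = -29 + 53 = 24


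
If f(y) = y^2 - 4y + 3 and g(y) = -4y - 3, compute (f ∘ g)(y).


Substitute g(y) into f:
f(g(y)) = 1*(-4y - 3)^2 + (-4)*(-4y - 3) + 3
(-4y - 3)^2 = 16y^2 + 24y + 9
Expand and combine: 16y^2 + 40y + 24


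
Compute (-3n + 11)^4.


Expand (-3n + 11)^4 by repeated multiplication:
  (-3n + 11)^2 = 9n^2 - 66n + 121
  (-3n + 11)^3 = -27n^3 + 297n^2 - 1089n + 1331
= 81n^4 - 1188n^3 + 6534n^2 - 15972n + 14641


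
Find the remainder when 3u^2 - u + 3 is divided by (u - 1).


By the Remainder Theorem, the remainder equals p(1):
  3*(1)^2 = 3
  -1*(1)^1 = -1
  constant: 3
Sum: 3 - 1 + 3 = 5


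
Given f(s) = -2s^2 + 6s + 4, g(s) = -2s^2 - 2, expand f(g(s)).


Substitute g(s) into f:
f(g(s)) = -2*(-2s^2 - 2)^2 + 6*(-2s^2 - 2) + 4
(-2s^2 - 2)^2 = 4s^4 + 8s^2 + 4
Expand and combine: -8s^4 - 28s^2 - 16


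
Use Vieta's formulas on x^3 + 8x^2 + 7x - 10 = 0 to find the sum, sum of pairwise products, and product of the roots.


Monic cubic x^3+bx^2+cx+d=0: sum=-b, pairwise sum=c, product=-d.
b=8, c=7, d=-10
r1+r2+r3 = -8
r1r2+r1r3+r2r3 = 7
r1r2r3 = 10


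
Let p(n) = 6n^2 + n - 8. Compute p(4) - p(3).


p(4) = 92
p(3) = 49
p(4) - p(3) = 92 - 49 = 43


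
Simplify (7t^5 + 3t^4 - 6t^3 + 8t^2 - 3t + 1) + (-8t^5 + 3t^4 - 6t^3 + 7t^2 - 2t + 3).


Align terms by degree and add:
  7t^5 + 3t^4 - 6t^3 + 8t^2 - 3t + 1
  -8t^5 + 3t^4 - 6t^3 + 7t^2 - 2t + 3
= -t^5 + 6t^4 - 12t^3 + 15t^2 - 5t + 4


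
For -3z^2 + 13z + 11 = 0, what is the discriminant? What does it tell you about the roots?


D = b^2 - 4ac = (13)^2 - 4(-3)(11) = 169 + 132 = 301
Since D > 0: two distinct irrational roots


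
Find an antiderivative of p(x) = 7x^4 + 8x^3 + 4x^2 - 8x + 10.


Reverse power rule on each term:
  ∫ 7x^4 dx = (7/5)x^5
  ∫ 8x^3 dx = 2x^4
  ∫ 4x^2 dx = (4/3)x^3
  ∫ -8x dx = -4x^2
  ∫ 10 dx = 10x
F(x) = (7/5)x^5 + 2x^4 + (4/3)x^3 - 4x^2 + 10x + C


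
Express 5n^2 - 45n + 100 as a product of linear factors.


Roots satisfy r1 + r2 = -b/a = 9 and r1*r2 = c/a = 20.
So r1 = 4, r2 = 5.
5n^2 - 45n + 100 = 5(n - r1)(n - r2) = 5(n - 4)(n - 5)


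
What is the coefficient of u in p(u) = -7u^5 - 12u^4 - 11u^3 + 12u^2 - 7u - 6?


Read off the coefficient of u: -7


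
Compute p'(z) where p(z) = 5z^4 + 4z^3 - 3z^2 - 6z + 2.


Apply the power rule term by term:
  d/dz(5z^4) = 20z^3
  d/dz(4z^3) = 12z^2
  d/dz(-3z^2) = -6z
  d/dz(-6z) = -6
  d/dz(2) = 0
p'(z) = 20z^3 + 12z^2 - 6z - 6


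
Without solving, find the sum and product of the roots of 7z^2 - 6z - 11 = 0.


For az^2+bz+c=0: sum = -b/a, product = c/a.
a=7, b=-6, c=-11
Sum = -(-6)/7 = 6/7
Product = (-11)/7 = -11/7


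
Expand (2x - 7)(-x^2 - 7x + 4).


Distribute each term of the first polynomial:
  (2x)(-x^2 - 7x + 4) = -2x^3 - 14x^2 + 8x
  (-7)(-x^2 - 7x + 4) = 7x^2 + 49x - 28
Sum: -2x^3 - 7x^2 + 57x - 28


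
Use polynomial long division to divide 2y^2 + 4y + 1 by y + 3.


(2y^2 + 4y + 1) / (y + 3)
Step 1: 2y * (y + 3) = 2y^2 + 6y; subtract.
Step 2: -2 * (y + 3) = -2y - 6; subtract.
Quotient: 2y - 2, Remainder: 7


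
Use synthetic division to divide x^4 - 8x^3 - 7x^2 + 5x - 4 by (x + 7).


Synthetic division with c = -7. Coefficients: 1, -8, -7, 5, -4
Bring down 1.
  1 * -7 = -7; -7 - 8 = -15
  -15 * -7 = 105; 105 - 7 = 98
  98 * -7 = -686; -686 + 5 = -681
  -681 * -7 = 4767; 4767 - 4 = 4763
Quotient: x^3 - 15x^2 + 98x - 681, Remainder: 4763
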